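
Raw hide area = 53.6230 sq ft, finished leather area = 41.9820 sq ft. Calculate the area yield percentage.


Formula: Yield = finished / raw * 100
Substituting: Yield = 41.9820 / 53.6230 * 100
Result: 78.2910 %


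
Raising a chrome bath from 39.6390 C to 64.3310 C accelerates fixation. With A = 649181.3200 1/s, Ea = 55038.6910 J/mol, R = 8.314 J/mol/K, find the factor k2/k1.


T1 = 39.6390 + 273.15 = 312.7890 K; T2 = 64.3310 + 273.15 = 337.4810 K
k1 = A * exp(-Ea/(R*T1)) = 649181.3200 * exp(-55038.6910/(8.314*312.7890)) = 4.1761e-04 1/s
k2 = A * exp(-Ea/(R*T2)) = 649181.3200 * exp(-55038.6910/(8.314*337.4810)) = 0.00196462 1/s
k2/k1 = 0.00196462 / 4.1761e-04 = 4.7044


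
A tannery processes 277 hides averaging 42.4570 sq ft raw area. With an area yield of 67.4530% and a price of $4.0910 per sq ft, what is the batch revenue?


Raw_total = N * avg_area = 277 * 42.4570 = 11760.5890 sq ft
Finished = Raw_total * yield / 100 = 11760.5890 * 67.4530 / 100 = 7932.8701 sq ft
Value = Finished * price = 7932.8701 * 4.0910 = 32453.3716 $


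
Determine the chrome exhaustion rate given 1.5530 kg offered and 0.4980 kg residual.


Formula: Uptake = (offered - residual) / offered * 100
Substituting: Uptake = (1.5530 - 0.4980) / 1.5530 * 100
Result: 67.9330 %


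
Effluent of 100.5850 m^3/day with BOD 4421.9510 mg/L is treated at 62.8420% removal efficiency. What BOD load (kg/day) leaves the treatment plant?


Load_in = volume * conc / 1000 = 100.5850 * 4421.9510 / 1000 = 444.7819 kg/day
Removed = Load_in * eff / 100 = 444.7819 * 62.8420 / 100 = 279.5099 kg/day
Load_out = Load_in - Removed = 444.7819 - 279.5099 = 165.2721 kg/day


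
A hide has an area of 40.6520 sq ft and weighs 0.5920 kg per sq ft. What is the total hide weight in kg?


Formula: Weight = area * weight_per_sqft
Substituting: Weight = 40.6520 * 0.5920
Result: 24.0660 kg


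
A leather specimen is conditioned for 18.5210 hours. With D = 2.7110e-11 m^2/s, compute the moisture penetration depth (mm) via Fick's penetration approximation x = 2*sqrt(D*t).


t = 18.5210 hr * 3600 = 66675.6000 s
D * t = 2.7110e-11 * 66675.6000 = 1.8076e-06
x = 2 * sqrt(D*t) = 2 * sqrt(1.8076e-06) = 0.00268892 m = 2.6889 mm


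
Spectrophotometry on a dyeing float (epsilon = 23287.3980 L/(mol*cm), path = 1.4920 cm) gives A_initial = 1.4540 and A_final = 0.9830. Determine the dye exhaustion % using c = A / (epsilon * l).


c_initial = A_i / (epsilon * l) = 1.4540 / (23287.3980 * 1.4920) = 4.1848e-05 mol/L
c_final = A_f / (epsilon * l) = 0.9830 / (23287.3980 * 1.4920) = 2.8292e-05 mol/L
Exhaustion = (c_initial - c_final) / c_initial * 100 = (4.1848e-05 - 2.8292e-05) / 4.1848e-05 * 100 = 32.3934 %


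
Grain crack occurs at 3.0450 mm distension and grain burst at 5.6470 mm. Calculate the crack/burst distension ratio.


Formula: Ratio = crack / burst
Substituting: Ratio = 3.0450 / 5.6470
Result: 0.5392


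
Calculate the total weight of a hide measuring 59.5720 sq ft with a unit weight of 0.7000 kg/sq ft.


Formula: Weight = area * weight_per_sqft
Substituting: Weight = 59.5720 * 0.7000
Result: 41.7004 kg


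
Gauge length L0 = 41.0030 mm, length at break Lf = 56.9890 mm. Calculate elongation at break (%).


Formula: Elongation = (Lf - L0) / L0 * 100
Substituting: Elongation = (56.9890 - 41.0030) / 41.0030 * 100
Result: 38.9874 %


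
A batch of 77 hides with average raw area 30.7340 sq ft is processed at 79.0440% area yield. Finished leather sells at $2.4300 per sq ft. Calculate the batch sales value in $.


Raw_total = N * avg_area = 77 * 30.7340 = 2366.5180 sq ft
Finished = Raw_total * yield / 100 = 2366.5180 * 79.0440 / 100 = 1870.5905 sq ft
Value = Finished * price = 1870.5905 * 2.4300 = 4545.5349 $


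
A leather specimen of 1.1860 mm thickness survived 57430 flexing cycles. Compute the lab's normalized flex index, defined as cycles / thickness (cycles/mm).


Formula: Index = cycles / thickness
Substituting: Index = 57430 / 1.1860
Result: 48423.2715 cycles/mm


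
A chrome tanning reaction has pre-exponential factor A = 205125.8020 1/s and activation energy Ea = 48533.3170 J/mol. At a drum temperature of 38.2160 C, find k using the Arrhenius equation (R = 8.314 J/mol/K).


T_K = T_C + 273.15 = 38.2160 + 273.15 = 311.3660 K
exponent = -Ea / (R * T_K) = -48533.3170 / (8.314 * 311.3660) = -18.7482
k = A * exp(exponent) = 205125.8020 * exp(-18.7482) = 0.00147841 1/s


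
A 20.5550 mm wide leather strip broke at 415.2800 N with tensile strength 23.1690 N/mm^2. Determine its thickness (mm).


Formula: t = F / (TS * w)
Substituting: t = 415.2800 / (23.1690 * 20.5550)
Result: 0.8720 mm


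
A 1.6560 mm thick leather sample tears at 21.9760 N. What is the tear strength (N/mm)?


Formula: Tear strength = force / thickness
Substituting: Tear strength = 21.9760 / 1.6560
Result: 13.2705 N/mm


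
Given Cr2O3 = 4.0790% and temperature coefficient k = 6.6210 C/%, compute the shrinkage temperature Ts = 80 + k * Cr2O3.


Formula: Ts = 80 + k * Cr2O3
Substituting: Ts = 80 + 6.6210 * 4.0790
Result: 107.0071 C


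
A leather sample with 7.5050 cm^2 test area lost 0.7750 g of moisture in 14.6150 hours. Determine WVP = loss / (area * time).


Formula: WVP = loss / (area * time)
Substituting: WVP = 0.7750 / (7.5050 * 14.6150)
Result: 0.00706565 g/(cm^2*hr)


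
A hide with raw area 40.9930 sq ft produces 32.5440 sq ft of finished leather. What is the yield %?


Formula: Yield = finished / raw * 100
Substituting: Yield = 32.5440 / 40.9930 * 100
Result: 79.3892 %


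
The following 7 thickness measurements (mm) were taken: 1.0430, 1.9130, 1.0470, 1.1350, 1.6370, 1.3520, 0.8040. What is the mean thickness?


Formula: Average = sum / n
Substituting: Average = 8.9310 / 7
Result: 1.2759 mm


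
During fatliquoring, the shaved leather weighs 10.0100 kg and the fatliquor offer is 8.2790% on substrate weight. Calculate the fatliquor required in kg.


Formula: Fat = substrate * pct / 100
Substituting: Fat = 10.0100 * 8.2790 / 100
Result: 0.8287 kg


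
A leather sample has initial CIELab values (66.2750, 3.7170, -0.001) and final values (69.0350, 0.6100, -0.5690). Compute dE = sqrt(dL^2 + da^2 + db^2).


dL = 2.7600, da = -3.1070, db = -0.5680
dE = sqrt(2.7600^2 + (-3.1070)^2 + (-0.5680)^2) = 4.1945


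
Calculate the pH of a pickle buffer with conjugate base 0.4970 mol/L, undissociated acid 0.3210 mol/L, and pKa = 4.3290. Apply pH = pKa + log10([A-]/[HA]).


ratio = [A-] / [HA] = 0.4970 / 0.3210 = 1.5483
log10(ratio) = 0.1899
pH = pKa + log10(ratio) = 4.3290 + 0.1899 = 4.5189


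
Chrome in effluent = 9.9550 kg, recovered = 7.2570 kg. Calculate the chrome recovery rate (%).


Formula: Recovery = recovered / input * 100
Substituting: Recovery = 7.2570 / 9.9550 * 100
Result: 72.8980 %


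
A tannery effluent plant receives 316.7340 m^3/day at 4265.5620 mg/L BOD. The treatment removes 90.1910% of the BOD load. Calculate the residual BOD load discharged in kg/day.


Load_in = volume * conc / 1000 = 316.7340 * 4265.5620 / 1000 = 1351.0485 kg/day
Removed = Load_in * eff / 100 = 1351.0485 * 90.1910 / 100 = 1218.5242 kg/day
Load_out = Load_in - Removed = 1351.0485 - 1218.5242 = 132.5243 kg/day


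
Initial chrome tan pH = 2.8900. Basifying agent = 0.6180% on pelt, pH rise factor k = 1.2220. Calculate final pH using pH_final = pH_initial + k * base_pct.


Formula: pH_final = pH_initial + k * base_pct
Substituting: pH_final = 2.8900 + 1.2220 * 0.6180
Result: 3.6452


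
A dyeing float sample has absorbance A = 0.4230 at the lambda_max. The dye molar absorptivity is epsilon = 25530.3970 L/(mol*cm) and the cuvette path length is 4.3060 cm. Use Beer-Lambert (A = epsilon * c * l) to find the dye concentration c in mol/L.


Formula: c = A / (epsilon * l)
Substituting: c = 0.4230 / (25530.3970 * 4.3060)
Result: 3.8478e-06 mol/L


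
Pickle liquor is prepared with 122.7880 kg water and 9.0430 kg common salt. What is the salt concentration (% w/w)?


Formula: Conc = salt / (water + salt) * 100
Substituting: Conc = 9.0430 / (122.7880 + 9.0430) * 100
Result: 6.8595 %


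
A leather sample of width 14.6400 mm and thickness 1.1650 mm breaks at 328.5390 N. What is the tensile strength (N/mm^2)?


Formula: TS = force / (width * thickness)
Substituting: TS = 328.5390 / (14.6400 * 1.1650)
Result: 19.2628 N/mm^2


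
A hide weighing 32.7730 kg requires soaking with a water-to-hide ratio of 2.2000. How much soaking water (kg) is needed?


Formula: Water = hide_weight * ratio
Substituting: Water = 32.7730 * 2.2000
Result: 72.1006 kg


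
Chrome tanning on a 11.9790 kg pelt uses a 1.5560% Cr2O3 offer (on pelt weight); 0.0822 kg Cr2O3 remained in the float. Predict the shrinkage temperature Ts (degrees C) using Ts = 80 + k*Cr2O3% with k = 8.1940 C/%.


Offered = pelt * offer_pct / 100 = 11.9790 * 1.5560 / 100 = 0.1864 kg
Uptake = offered - residual = 0.1864 - 0.0822 = 0.1042 kg
Cr2O3% on pelt = uptake / pelt * 100 = 0.1042 / 11.9790 * 100 = 0.8698 %
Ts = 80 + k * Cr2O3% = 80 + 8.1940 * 0.8698 = 87.1271 C


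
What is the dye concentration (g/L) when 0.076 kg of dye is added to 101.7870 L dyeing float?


Formula: Conc = dye_mass(kg) / volume(L) * 1000
Substituting: Conc = 0.076 / 101.7870 * 1000
Result: 0.7467 g/L


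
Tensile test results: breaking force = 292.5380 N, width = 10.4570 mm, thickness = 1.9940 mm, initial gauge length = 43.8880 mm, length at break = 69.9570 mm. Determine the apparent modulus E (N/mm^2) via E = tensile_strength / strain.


TS = F / (w * t) = 292.5380 / (10.4570 * 1.9940) = 14.0298 N/mm^2
strain = (Lf - L0) / L0 = (69.9570 - 43.8880) / 43.8880 = 0.5940
E = TS / strain = 14.0298 / 0.5940 = 23.6195 N/mm^2


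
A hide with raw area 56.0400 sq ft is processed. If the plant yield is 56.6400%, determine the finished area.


Formula: finished = raw * yield / 100
Substituting: finished = 56.0400 * 56.6400 / 100
Result: 31.7411 sq ft


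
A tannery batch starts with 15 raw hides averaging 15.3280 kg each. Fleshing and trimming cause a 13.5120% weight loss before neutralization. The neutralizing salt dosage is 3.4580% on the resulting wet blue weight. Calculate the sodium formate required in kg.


Total_raw = N * avg_wt = 15 * 15.3280 = 229.9200 kg
Substrate = Total_raw * (1 - loss/100) = 229.9200 * (1 - 13.5120/100) = 198.8532 kg
Neutralizer = Substrate * pct / 100 = 198.8532 * 3.4580 / 100 = 6.8763 kg


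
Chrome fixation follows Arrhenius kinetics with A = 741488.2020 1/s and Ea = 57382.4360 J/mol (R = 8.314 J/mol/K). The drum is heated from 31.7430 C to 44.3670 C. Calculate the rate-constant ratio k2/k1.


T1 = 31.7430 + 273.15 = 304.8930 K; T2 = 44.3670 + 273.15 = 317.5170 K
k1 = A * exp(-Ea/(R*T1)) = 741488.2020 * exp(-57382.4360/(8.314*304.8930)) = 1.0938e-04 1/s
k2 = A * exp(-Ea/(R*T2)) = 741488.2020 * exp(-57382.4360/(8.314*317.5170)) = 2.6903e-04 1/s
k2/k1 = 2.6903e-04 / 1.0938e-04 = 2.4596


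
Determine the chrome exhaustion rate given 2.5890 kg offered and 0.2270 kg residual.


Formula: Uptake = (offered - residual) / offered * 100
Substituting: Uptake = (2.5890 - 0.2270) / 2.5890 * 100
Result: 91.2321 %


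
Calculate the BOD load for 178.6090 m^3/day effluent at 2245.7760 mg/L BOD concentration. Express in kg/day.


Formula: BOD_load = volume * conc / 1000
Substituting: BOD_load = 178.6090 * 2245.7760 / 1000
Result: 401.1158 kg/day


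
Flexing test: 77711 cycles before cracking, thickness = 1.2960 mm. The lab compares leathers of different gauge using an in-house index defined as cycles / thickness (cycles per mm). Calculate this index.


Formula: Index = cycles / thickness
Substituting: Index = 77711 / 1.2960
Result: 59962.1914 cycles/mm


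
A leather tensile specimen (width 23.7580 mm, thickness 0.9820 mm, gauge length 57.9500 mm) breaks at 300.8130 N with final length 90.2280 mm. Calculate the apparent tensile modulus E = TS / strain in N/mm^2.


TS = F / (w * t) = 300.8130 / (23.7580 * 0.9820) = 12.8936 N/mm^2
strain = (Lf - L0) / L0 = (90.2280 - 57.9500) / 57.9500 = 0.5570
E = TS / strain = 12.8936 / 0.5570 = 23.1485 N/mm^2


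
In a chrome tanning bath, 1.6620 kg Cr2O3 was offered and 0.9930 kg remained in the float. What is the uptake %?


Formula: Uptake = (offered - residual) / offered * 100
Substituting: Uptake = (1.6620 - 0.9930) / 1.6620 * 100
Result: 40.2527 %


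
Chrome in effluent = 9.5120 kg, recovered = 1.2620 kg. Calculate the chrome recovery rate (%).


Formula: Recovery = recovered / input * 100
Substituting: Recovery = 1.2620 / 9.5120 * 100
Result: 13.2675 %


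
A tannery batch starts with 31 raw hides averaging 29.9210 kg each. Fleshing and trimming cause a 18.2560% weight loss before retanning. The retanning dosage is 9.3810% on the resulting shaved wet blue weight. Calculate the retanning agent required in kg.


Total_raw = N * avg_wt = 31 * 29.9210 = 927.5510 kg
Substrate = Total_raw * (1 - loss/100) = 927.5510 * (1 - 18.2560/100) = 758.2173 kg
Retan = Substrate * pct / 100 = 758.2173 * 9.3810 / 100 = 71.1284 kg


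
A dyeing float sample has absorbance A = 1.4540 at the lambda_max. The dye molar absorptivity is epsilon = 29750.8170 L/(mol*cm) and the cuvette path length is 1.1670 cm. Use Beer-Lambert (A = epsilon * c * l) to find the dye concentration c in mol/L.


Formula: c = A / (epsilon * l)
Substituting: c = 1.4540 / (29750.8170 * 1.1670)
Result: 4.1879e-05 mol/L


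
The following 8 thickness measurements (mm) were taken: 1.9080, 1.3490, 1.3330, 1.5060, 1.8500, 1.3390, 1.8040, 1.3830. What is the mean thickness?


Formula: Average = sum / n
Substituting: Average = 12.4720 / 8
Result: 1.5590 mm


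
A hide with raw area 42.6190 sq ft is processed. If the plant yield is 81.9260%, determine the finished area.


Formula: finished = raw * yield / 100
Substituting: finished = 42.6190 * 81.9260 / 100
Result: 34.9160 sq ft


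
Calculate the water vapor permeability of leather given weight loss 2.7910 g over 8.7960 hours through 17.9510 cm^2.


Formula: WVP = loss / (area * time)
Substituting: WVP = 2.7910 / (17.9510 * 8.7960)
Result: 0.0176761 g/(cm^2*hr)


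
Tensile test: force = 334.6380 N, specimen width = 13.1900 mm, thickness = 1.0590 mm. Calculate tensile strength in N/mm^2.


Formula: TS = force / (width * thickness)
Substituting: TS = 334.6380 / (13.1900 * 1.0590)
Result: 23.9571 N/mm^2


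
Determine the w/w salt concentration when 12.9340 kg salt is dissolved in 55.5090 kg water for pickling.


Formula: Conc = salt / (water + salt) * 100
Substituting: Conc = 12.9340 / (55.5090 + 12.9340) * 100
Result: 18.8975 %


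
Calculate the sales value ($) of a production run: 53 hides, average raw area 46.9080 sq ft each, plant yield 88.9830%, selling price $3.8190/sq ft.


Raw_total = N * avg_area = 53 * 46.9080 = 2486.1240 sq ft
Finished = Raw_total * yield / 100 = 2486.1240 * 88.9830 / 100 = 2212.2277 sq ft
Value = Finished * price = 2212.2277 * 3.8190 = 8448.4977 $


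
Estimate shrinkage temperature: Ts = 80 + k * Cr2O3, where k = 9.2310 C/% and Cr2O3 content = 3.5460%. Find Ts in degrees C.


Formula: Ts = 80 + k * Cr2O3
Substituting: Ts = 80 + 9.2310 * 3.5460
Result: 112.7331 C


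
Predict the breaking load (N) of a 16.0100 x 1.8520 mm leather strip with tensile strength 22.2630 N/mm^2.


Formula: F = TS * w * t
Substituting: F = 22.2630 * 16.0100 * 1.8520
Result: 660.1095 N


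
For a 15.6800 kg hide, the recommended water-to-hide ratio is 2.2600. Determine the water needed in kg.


Formula: Water = hide_weight * ratio
Substituting: Water = 15.6800 * 2.2600
Result: 35.4368 kg


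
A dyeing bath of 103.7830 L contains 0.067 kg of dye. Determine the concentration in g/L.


Formula: Conc = dye_mass(kg) / volume(L) * 1000
Substituting: Conc = 0.067 / 103.7830 * 1000
Result: 0.6456 g/L


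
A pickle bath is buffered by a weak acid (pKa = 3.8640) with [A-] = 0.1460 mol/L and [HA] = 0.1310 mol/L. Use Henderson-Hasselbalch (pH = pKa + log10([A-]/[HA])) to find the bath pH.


ratio = [A-] / [HA] = 0.1460 / 0.1310 = 1.1145
log10(ratio) = 0.0470816
pH = pKa + log10(ratio) = 3.8640 + 0.0470816 = 3.9111


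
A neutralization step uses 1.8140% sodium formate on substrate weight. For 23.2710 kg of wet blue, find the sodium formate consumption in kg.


Formula: Neutralizer = substrate * pct / 100
Substituting: Neutralizer = 23.2710 * 1.8140 / 100
Result: 0.4221 kg


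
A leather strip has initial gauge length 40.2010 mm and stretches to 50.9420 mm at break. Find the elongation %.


Formula: Elongation = (Lf - L0) / L0 * 100
Substituting: Elongation = (50.9420 - 40.2010) / 40.2010 * 100
Result: 26.7182 %


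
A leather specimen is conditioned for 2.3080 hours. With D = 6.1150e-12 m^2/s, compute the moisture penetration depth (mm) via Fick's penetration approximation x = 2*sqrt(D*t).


t = 2.3080 hr * 3600 = 8308.8000 s
D * t = 6.1150e-12 * 8308.8000 = 5.0808e-08
x = 2 * sqrt(D*t) = 2 * sqrt(5.0808e-08) = 4.5081e-04 m = 0.4508 mm


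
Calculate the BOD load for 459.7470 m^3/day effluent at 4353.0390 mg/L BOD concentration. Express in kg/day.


Formula: BOD_load = volume * conc / 1000
Substituting: BOD_load = 459.7470 * 4353.0390 / 1000
Result: 2001.2966 kg/day


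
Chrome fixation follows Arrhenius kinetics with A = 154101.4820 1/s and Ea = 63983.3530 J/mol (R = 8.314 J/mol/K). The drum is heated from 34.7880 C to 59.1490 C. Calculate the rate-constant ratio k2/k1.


T1 = 34.7880 + 273.15 = 307.9380 K; T2 = 59.1490 + 273.15 = 332.2990 K
k1 = A * exp(-Ea/(R*T1)) = 154101.4820 * exp(-63983.3530/(8.314*307.9380)) = 2.1583e-06 1/s
k2 = A * exp(-Ea/(R*T2)) = 154101.4820 * exp(-63983.3530/(8.314*332.2990)) = 1.3483e-05 1/s
k2/k1 = 1.3483e-05 / 2.1583e-06 = 6.2473


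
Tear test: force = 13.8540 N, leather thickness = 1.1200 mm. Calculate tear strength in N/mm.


Formula: Tear strength = force / thickness
Substituting: Tear strength = 13.8540 / 1.1200
Result: 12.3696 N/mm


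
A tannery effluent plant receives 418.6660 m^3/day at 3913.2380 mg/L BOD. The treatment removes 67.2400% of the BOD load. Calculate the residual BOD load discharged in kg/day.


Load_in = volume * conc / 1000 = 418.6660 * 3913.2380 / 1000 = 1638.3397 kg/day
Removed = Load_in * eff / 100 = 1638.3397 * 67.2400 / 100 = 1101.6196 kg/day
Load_out = Load_in - Removed = 1638.3397 - 1101.6196 = 536.7201 kg/day


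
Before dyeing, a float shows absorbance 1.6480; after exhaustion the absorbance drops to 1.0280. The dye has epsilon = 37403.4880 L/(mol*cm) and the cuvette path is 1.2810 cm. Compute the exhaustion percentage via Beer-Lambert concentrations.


c_initial = A_i / (epsilon * l) = 1.6480 / (37403.4880 * 1.2810) = 3.4395e-05 mol/L
c_final = A_f / (epsilon * l) = 1.0280 / (37403.4880 * 1.2810) = 2.1455e-05 mol/L
Exhaustion = (c_initial - c_final) / c_initial * 100 = (3.4395e-05 - 2.1455e-05) / 3.4395e-05 * 100 = 37.6214 %


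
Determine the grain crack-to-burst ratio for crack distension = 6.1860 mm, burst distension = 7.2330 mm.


Formula: Ratio = crack / burst
Substituting: Ratio = 6.1860 / 7.2330
Result: 0.8552


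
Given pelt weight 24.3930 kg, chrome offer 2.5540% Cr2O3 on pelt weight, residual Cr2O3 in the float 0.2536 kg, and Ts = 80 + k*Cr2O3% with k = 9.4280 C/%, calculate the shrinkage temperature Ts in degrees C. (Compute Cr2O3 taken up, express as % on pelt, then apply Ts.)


Offered = pelt * offer_pct / 100 = 24.3930 * 2.5540 / 100 = 0.6230 kg
Uptake = offered - residual = 0.6230 - 0.2536 = 0.3694 kg
Cr2O3% on pelt = uptake / pelt * 100 = 0.3694 / 24.3930 * 100 = 1.5144 %
Ts = 80 + k * Cr2O3% = 80 + 9.4280 * 1.5144 = 94.2774 C


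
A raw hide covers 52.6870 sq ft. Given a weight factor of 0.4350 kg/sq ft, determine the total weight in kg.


Formula: Weight = area * weight_per_sqft
Substituting: Weight = 52.6870 * 0.4350
Result: 22.9188 kg


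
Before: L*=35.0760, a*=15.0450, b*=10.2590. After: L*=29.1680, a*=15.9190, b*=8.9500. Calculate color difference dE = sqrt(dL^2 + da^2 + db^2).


dL = -5.9080, da = 0.8740, db = -1.3090
dE = sqrt((-5.9080)^2 + 0.8740^2 + (-1.3090)^2) = 6.1141


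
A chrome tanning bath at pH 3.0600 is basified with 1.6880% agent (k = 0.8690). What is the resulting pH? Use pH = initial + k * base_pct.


Formula: pH_final = pH_initial + k * base_pct
Substituting: pH_final = 3.0600 + 0.8690 * 1.6880
Result: 4.5269


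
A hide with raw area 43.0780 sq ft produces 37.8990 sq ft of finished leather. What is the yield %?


Formula: Yield = finished / raw * 100
Substituting: Yield = 37.8990 / 43.0780 * 100
Result: 87.9776 %


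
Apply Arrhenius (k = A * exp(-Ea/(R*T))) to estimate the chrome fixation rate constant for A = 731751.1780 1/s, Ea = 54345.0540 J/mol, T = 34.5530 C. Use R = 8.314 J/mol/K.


T_K = T_C + 273.15 = 34.5530 + 273.15 = 307.7030 K
exponent = -Ea / (R * T_K) = -54345.0540 / (8.314 * 307.7030) = -21.2431
k = A * exp(exponent) = 731751.1780 * exp(-21.2431) = 4.3511e-04 1/s


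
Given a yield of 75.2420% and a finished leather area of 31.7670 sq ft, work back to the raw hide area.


Formula: raw = finished * 100 / yield
Substituting: raw = 31.7670 * 100 / 75.2420
Result: 42.2198 sq ft


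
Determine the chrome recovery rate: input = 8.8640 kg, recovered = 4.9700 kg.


Formula: Recovery = recovered / input * 100
Substituting: Recovery = 4.9700 / 8.8640 * 100
Result: 56.0695 %


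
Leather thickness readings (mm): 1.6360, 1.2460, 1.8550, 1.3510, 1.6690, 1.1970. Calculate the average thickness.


Formula: Average = sum / n
Substituting: Average = 8.9540 / 6
Result: 1.4923 mm


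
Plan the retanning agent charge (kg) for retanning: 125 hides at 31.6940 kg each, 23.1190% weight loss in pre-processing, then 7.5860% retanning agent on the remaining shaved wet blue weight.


Total_raw = N * avg_wt = 125 * 31.6940 = 3961.7500 kg
Substrate = Total_raw * (1 - loss/100) = 3961.7500 * (1 - 23.1190/100) = 3045.8330 kg
Retan = Substrate * pct / 100 = 3045.8330 * 7.5860 / 100 = 231.0569 kg


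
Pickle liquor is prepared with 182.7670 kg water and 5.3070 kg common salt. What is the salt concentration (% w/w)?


Formula: Conc = salt / (water + salt) * 100
Substituting: Conc = 5.3070 / (182.7670 + 5.3070) * 100
Result: 2.8218 %


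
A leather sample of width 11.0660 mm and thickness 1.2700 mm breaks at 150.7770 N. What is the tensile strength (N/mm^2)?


Formula: TS = force / (width * thickness)
Substituting: TS = 150.7770 / (11.0660 * 1.2700)
Result: 10.7285 N/mm^2


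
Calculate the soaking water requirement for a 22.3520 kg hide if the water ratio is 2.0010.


Formula: Water = hide_weight * ratio
Substituting: Water = 22.3520 * 2.0010
Result: 44.7264 kg


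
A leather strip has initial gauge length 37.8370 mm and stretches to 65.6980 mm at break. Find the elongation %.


Formula: Elongation = (Lf - L0) / L0 * 100
Substituting: Elongation = (65.6980 - 37.8370) / 37.8370 * 100
Result: 73.6343 %


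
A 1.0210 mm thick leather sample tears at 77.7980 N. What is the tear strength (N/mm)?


Formula: Tear strength = force / thickness
Substituting: Tear strength = 77.7980 / 1.0210
Result: 76.1978 N/mm


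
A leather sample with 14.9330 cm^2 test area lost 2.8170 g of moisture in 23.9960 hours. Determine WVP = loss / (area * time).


Formula: WVP = loss / (area * time)
Substituting: WVP = 2.8170 / (14.9330 * 23.9960)
Result: 0.00786142 g/(cm^2*hr)


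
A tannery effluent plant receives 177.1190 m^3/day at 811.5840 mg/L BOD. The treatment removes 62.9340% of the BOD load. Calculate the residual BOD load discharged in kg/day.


Load_in = volume * conc / 1000 = 177.1190 * 811.5840 / 1000 = 143.7469 kg/day
Removed = Load_in * eff / 100 = 143.7469 * 62.9340 / 100 = 90.4657 kg/day
Load_out = Load_in - Removed = 143.7469 - 90.4657 = 53.2812 kg/day


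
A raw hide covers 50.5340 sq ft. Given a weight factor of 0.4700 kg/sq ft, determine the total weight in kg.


Formula: Weight = area * weight_per_sqft
Substituting: Weight = 50.5340 * 0.4700
Result: 23.7510 kg


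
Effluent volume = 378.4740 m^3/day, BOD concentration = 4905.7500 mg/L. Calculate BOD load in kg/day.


Formula: BOD_load = volume * conc / 1000
Substituting: BOD_load = 378.4740 * 4905.7500 / 1000
Result: 1856.6988 kg/day


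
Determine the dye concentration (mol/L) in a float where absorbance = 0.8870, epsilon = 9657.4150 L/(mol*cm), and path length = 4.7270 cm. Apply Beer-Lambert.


Formula: c = A / (epsilon * l)
Substituting: c = 0.8870 / (9657.4150 * 4.7270)
Result: 1.9430e-05 mol/L


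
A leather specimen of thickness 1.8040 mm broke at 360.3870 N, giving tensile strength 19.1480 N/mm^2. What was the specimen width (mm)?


Formula: w = F / (TS * t)
Substituting: w = 360.3870 / (19.1480 * 1.8040)
Result: 10.4330 mm


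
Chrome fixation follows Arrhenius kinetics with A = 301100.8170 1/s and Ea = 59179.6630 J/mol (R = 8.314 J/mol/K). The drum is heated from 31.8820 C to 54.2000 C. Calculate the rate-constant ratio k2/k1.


T1 = 31.8820 + 273.15 = 305.0320 K; T2 = 54.2000 + 273.15 = 327.3500 K
k1 = A * exp(-Ea/(R*T1)) = 301100.8170 * exp(-59179.6630/(8.314*305.0320)) = 2.2092e-05 1/s
k2 = A * exp(-Ea/(R*T2)) = 301100.8170 * exp(-59179.6630/(8.314*327.3500)) = 1.0844e-04 1/s
k2/k1 = 1.0844e-04 / 2.2092e-05 = 4.9085


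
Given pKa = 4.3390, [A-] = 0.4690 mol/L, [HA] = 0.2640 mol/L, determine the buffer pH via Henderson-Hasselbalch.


ratio = [A-] / [HA] = 0.4690 / 0.2640 = 1.7765
log10(ratio) = 0.2496
pH = pKa + log10(ratio) = 4.3390 + 0.2496 = 4.5886


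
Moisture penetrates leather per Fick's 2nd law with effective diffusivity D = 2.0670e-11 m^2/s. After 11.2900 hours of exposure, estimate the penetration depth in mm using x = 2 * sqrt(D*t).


t = 11.2900 hr * 3600 = 40644.0000 s
D * t = 2.0670e-11 * 40644.0000 = 8.4011e-07
x = 2 * sqrt(D*t) = 2 * sqrt(8.4011e-07) = 0.00183315 m = 1.8332 mm


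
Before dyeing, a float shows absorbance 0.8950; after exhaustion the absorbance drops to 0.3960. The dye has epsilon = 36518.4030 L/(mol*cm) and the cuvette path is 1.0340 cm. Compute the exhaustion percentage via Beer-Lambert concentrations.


c_initial = A_i / (epsilon * l) = 0.8950 / (36518.4030 * 1.0340) = 2.3702e-05 mol/L
c_final = A_f / (epsilon * l) = 0.3960 / (36518.4030 * 1.0340) = 1.0487e-05 mol/L
Exhaustion = (c_initial - c_final) / c_initial * 100 = (2.3702e-05 - 1.0487e-05) / 2.3702e-05 * 100 = 55.7542 %


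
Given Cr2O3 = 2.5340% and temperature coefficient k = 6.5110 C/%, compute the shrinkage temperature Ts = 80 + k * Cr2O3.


Formula: Ts = 80 + k * Cr2O3
Substituting: Ts = 80 + 6.5110 * 2.5340
Result: 96.4989 C


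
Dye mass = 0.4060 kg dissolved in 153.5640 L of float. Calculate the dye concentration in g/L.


Formula: Conc = dye_mass(kg) / volume(L) * 1000
Substituting: Conc = 0.4060 / 153.5640 * 1000
Result: 2.6438 g/L


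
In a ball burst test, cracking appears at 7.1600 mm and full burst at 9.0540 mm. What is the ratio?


Formula: Ratio = crack / burst
Substituting: Ratio = 7.1600 / 9.0540
Result: 0.7908


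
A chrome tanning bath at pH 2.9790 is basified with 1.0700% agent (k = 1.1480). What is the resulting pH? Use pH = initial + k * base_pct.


Formula: pH_final = pH_initial + k * base_pct
Substituting: pH_final = 2.9790 + 1.1480 * 1.0700
Result: 4.2074


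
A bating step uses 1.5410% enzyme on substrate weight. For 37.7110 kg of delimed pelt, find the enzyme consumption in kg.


Formula: Enzyme = substrate * pct / 100
Substituting: Enzyme = 37.7110 * 1.5410 / 100
Result: 0.5811 kg


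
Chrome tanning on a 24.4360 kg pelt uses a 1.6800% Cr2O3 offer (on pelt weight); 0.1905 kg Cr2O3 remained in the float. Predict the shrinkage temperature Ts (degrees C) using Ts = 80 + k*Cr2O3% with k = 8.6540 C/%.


Offered = pelt * offer_pct / 100 = 24.4360 * 1.6800 / 100 = 0.4105 kg
Uptake = offered - residual = 0.4105 - 0.1905 = 0.2200 kg
Cr2O3% on pelt = uptake / pelt * 100 = 0.2200 / 24.4360 * 100 = 0.9004 %
Ts = 80 + k * Cr2O3% = 80 + 8.6540 * 0.9004 = 87.7922 C


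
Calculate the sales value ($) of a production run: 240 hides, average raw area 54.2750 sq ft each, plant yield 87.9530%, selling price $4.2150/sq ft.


Raw_total = N * avg_area = 240 * 54.2750 = 13026.0000 sq ft
Finished = Raw_total * yield / 100 = 13026.0000 * 87.9530 / 100 = 11456.7578 sq ft
Value = Finished * price = 11456.7578 * 4.2150 = 48290.2340 $


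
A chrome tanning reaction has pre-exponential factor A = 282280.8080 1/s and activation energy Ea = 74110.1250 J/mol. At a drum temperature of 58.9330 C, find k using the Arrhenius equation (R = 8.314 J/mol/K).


T_K = T_C + 273.15 = 58.9330 + 273.15 = 332.0830 K
exponent = -Ea / (R * T_K) = -74110.1250 / (8.314 * 332.0830) = -26.8424
k = A * exp(exponent) = 282280.8080 * exp(-26.8424) = 6.2114e-07 1/s


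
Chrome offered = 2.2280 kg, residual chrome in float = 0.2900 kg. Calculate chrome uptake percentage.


Formula: Uptake = (offered - residual) / offered * 100
Substituting: Uptake = (2.2280 - 0.2900) / 2.2280 * 100
Result: 86.9838 %


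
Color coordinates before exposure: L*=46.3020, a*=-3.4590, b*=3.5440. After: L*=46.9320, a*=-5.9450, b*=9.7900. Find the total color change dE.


dL = 0.6300, da = -2.4860, db = 6.2460
dE = sqrt(0.6300^2 + (-2.4860)^2 + 6.2460^2) = 6.7520


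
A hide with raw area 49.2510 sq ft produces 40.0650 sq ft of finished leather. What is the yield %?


Formula: Yield = finished / raw * 100
Substituting: Yield = 40.0650 / 49.2510 * 100
Result: 81.3486 %


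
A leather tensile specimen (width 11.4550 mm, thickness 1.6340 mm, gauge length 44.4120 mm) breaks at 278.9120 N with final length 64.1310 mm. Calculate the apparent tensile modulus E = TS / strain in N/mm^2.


TS = F / (w * t) = 278.9120 / (11.4550 * 1.6340) = 14.9012 N/mm^2
strain = (Lf - L0) / L0 = (64.1310 - 44.4120) / 44.4120 = 0.4440
E = TS / strain = 14.9012 / 0.4440 = 33.5610 N/mm^2


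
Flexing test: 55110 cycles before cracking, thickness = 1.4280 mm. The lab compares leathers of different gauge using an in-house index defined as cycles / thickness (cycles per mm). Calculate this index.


Formula: Index = cycles / thickness
Substituting: Index = 55110 / 1.4280
Result: 38592.4370 cycles/mm


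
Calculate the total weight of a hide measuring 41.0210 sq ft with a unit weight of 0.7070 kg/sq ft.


Formula: Weight = area * weight_per_sqft
Substituting: Weight = 41.0210 * 0.7070
Result: 29.0018 kg


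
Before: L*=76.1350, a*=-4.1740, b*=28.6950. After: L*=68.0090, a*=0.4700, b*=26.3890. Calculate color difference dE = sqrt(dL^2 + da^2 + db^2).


dL = -8.1260, da = 4.6440, db = -2.3060
dE = sqrt((-8.1260)^2 + 4.6440^2 + (-2.3060)^2) = 9.6393


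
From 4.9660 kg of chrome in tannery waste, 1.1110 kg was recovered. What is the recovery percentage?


Formula: Recovery = recovered / input * 100
Substituting: Recovery = 1.1110 / 4.9660 * 100
Result: 22.3721 %


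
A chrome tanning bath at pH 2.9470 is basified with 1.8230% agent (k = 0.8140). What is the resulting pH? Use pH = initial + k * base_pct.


Formula: pH_final = pH_initial + k * base_pct
Substituting: pH_final = 2.9470 + 0.8140 * 1.8230
Result: 4.4309


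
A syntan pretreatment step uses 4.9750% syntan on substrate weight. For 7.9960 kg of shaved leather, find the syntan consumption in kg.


Formula: Syntan = substrate * pct / 100
Substituting: Syntan = 7.9960 * 4.9750 / 100
Result: 0.3978 kg


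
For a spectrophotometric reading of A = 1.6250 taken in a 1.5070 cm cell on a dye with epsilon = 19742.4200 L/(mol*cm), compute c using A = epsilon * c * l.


Formula: c = A / (epsilon * l)
Substituting: c = 1.6250 / (19742.4200 * 1.5070)
Result: 5.4618e-05 mol/L


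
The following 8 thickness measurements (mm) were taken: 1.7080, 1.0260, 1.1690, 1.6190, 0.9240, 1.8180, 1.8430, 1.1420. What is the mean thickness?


Formula: Average = sum / n
Substituting: Average = 11.2490 / 8
Result: 1.4061 mm


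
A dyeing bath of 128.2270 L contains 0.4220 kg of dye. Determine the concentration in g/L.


Formula: Conc = dye_mass(kg) / volume(L) * 1000
Substituting: Conc = 0.4220 / 128.2270 * 1000
Result: 3.2910 g/L


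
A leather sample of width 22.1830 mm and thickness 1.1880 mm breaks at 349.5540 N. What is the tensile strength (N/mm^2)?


Formula: TS = force / (width * thickness)
Substituting: TS = 349.5540 / (22.1830 * 1.1880)
Result: 13.2641 N/mm^2


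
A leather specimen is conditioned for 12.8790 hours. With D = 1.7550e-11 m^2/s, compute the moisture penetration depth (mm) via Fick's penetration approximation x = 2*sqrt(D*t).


t = 12.8790 hr * 3600 = 46364.4000 s
D * t = 1.7550e-11 * 46364.4000 = 8.1370e-07
x = 2 * sqrt(D*t) = 2 * sqrt(8.1370e-07) = 0.0018041 m = 1.8041 mm


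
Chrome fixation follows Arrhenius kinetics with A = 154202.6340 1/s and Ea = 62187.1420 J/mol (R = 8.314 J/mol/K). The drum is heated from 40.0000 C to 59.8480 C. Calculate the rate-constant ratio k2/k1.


T1 = 40.0000 + 273.15 = 313.1500 K; T2 = 59.8480 + 273.15 = 332.9980 K
k1 = A * exp(-Ea/(R*T1)) = 154202.6340 * exp(-62187.1420/(8.314*313.1500)) = 6.5262e-06 1/s
k2 = A * exp(-Ea/(R*T2)) = 154202.6340 * exp(-62187.1420/(8.314*332.9980)) = 2.7099e-05 1/s
k2/k1 = 2.7099e-05 / 6.5262e-06 = 4.1524


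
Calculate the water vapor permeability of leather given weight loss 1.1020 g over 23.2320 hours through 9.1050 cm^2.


Formula: WVP = loss / (area * time)
Substituting: WVP = 1.1020 / (9.1050 * 23.2320)
Result: 0.00520973 g/(cm^2*hr)


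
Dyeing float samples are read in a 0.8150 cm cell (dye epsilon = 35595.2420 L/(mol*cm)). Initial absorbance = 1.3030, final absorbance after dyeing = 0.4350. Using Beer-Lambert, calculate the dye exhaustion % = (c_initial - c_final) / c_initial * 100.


c_initial = A_i / (epsilon * l) = 1.3030 / (35595.2420 * 0.8150) = 4.4915e-05 mol/L
c_final = A_f / (epsilon * l) = 0.4350 / (35595.2420 * 0.8150) = 1.4995e-05 mol/L
Exhaustion = (c_initial - c_final) / c_initial * 100 = (4.4915e-05 - 1.4995e-05) / 4.4915e-05 * 100 = 66.6155 %


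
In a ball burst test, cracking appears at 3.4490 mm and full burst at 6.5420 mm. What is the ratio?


Formula: Ratio = crack / burst
Substituting: Ratio = 3.4490 / 6.5420
Result: 0.5272


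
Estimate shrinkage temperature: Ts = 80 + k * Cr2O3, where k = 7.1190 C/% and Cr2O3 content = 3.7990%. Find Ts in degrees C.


Formula: Ts = 80 + k * Cr2O3
Substituting: Ts = 80 + 7.1190 * 3.7990
Result: 107.0451 C


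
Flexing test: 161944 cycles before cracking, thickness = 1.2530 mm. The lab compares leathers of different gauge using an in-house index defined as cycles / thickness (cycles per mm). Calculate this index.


Formula: Index = cycles / thickness
Substituting: Index = 161944 / 1.2530
Result: 129245.0120 cycles/mm


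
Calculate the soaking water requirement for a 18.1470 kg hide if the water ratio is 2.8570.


Formula: Water = hide_weight * ratio
Substituting: Water = 18.1470 * 2.8570
Result: 51.8460 kg


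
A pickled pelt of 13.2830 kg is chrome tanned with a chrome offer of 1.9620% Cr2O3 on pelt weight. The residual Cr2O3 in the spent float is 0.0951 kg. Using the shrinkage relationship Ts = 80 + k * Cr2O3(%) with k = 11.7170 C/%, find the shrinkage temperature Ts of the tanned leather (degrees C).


Offered = pelt * offer_pct / 100 = 13.2830 * 1.9620 / 100 = 0.2606 kg
Uptake = offered - residual = 0.2606 - 0.0951 = 0.1655 kg
Cr2O3% on pelt = uptake / pelt * 100 = 0.1655 / 13.2830 * 100 = 1.2460 %
Ts = 80 + k * Cr2O3% = 80 + 11.7170 * 1.2460 = 94.5999 C


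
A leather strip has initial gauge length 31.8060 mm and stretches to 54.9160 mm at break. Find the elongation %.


Formula: Elongation = (Lf - L0) / L0 * 100
Substituting: Elongation = (54.9160 - 31.8060) / 31.8060 * 100
Result: 72.6592 %


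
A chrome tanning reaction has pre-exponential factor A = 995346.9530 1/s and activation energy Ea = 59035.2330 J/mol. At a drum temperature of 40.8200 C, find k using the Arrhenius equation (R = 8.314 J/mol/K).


T_K = T_C + 273.15 = 40.8200 + 273.15 = 313.9700 K
exponent = -Ea / (R * T_K) = -59035.2330 / (8.314 * 313.9700) = -22.6159
k = A * exp(exponent) = 995346.9530 * exp(-22.6159) = 1.4998e-04 1/s


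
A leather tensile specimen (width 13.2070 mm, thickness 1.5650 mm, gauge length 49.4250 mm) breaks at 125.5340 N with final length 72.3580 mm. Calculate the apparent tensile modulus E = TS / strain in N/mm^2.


TS = F / (w * t) = 125.5340 / (13.2070 * 1.5650) = 6.0736 N/mm^2
strain = (Lf - L0) / L0 = (72.3580 - 49.4250) / 49.4250 = 0.4640
E = TS / strain = 6.0736 / 0.4640 = 13.0897 N/mm^2


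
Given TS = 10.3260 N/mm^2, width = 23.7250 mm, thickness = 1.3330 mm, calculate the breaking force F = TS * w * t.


Formula: F = TS * w * t
Substituting: F = 10.3260 * 23.7250 * 1.3330
Result: 326.5641 N


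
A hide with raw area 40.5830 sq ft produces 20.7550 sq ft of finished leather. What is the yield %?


Formula: Yield = finished / raw * 100
Substituting: Yield = 20.7550 / 40.5830 * 100
Result: 51.1421 %


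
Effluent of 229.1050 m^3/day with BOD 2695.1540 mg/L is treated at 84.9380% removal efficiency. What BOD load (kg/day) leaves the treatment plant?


Load_in = volume * conc / 1000 = 229.1050 * 2695.1540 / 1000 = 617.4733 kg/day
Removed = Load_in * eff / 100 = 617.4733 * 84.9380 / 100 = 524.4694 kg/day
Load_out = Load_in - Removed = 617.4733 - 524.4694 = 93.0038 kg/day


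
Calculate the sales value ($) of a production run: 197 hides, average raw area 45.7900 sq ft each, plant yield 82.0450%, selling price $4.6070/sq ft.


Raw_total = N * avg_area = 197 * 45.7900 = 9020.6300 sq ft
Finished = Raw_total * yield / 100 = 9020.6300 * 82.0450 / 100 = 7400.9759 sq ft
Value = Finished * price = 7400.9759 * 4.6070 = 34096.2959 $


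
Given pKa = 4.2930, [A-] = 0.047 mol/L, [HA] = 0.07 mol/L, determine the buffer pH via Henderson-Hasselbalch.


ratio = [A-] / [HA] = 0.047 / 0.07 = 0.6714
log10(ratio) = -0.1730
pH = pKa + log10(ratio) = 4.2930 - 0.1730 = 4.1200


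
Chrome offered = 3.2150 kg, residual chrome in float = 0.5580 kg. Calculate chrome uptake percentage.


Formula: Uptake = (offered - residual) / offered * 100
Substituting: Uptake = (3.2150 - 0.5580) / 3.2150 * 100
Result: 82.6439 %


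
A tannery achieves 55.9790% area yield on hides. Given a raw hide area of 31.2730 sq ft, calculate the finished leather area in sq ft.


Formula: finished = raw * yield / 100
Substituting: finished = 31.2730 * 55.9790 / 100
Result: 17.5063 sq ft


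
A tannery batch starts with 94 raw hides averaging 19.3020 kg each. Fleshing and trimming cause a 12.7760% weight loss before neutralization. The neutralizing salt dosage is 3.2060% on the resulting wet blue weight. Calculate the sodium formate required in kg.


Total_raw = N * avg_wt = 94 * 19.3020 = 1814.3880 kg
Substrate = Total_raw * (1 - loss/100) = 1814.3880 * (1 - 12.7760/100) = 1582.5818 kg
Neutralizer = Substrate * pct / 100 = 1582.5818 * 3.2060 / 100 = 50.7376 kg


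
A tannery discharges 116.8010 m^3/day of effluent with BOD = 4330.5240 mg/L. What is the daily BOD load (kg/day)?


Formula: BOD_load = volume * conc / 1000
Substituting: BOD_load = 116.8010 * 4330.5240 / 1000
Result: 505.8095 kg/day


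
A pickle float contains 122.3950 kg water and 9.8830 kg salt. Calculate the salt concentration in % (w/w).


Formula: Conc = salt / (water + salt) * 100
Substituting: Conc = 9.8830 / (122.3950 + 9.8830) * 100
Result: 7.4714 %


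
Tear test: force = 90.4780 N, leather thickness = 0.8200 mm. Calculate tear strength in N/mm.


Formula: Tear strength = force / thickness
Substituting: Tear strength = 90.4780 / 0.8200
Result: 110.3390 N/mm


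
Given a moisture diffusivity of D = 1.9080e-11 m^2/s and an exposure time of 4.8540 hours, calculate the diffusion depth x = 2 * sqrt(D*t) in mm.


t = 4.8540 hr * 3600 = 17474.4000 s
D * t = 1.9080e-11 * 17474.4000 = 3.3341e-07
x = 2 * sqrt(D*t) = 2 * sqrt(3.3341e-07) = 0.00115484 m = 1.1548 mm
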